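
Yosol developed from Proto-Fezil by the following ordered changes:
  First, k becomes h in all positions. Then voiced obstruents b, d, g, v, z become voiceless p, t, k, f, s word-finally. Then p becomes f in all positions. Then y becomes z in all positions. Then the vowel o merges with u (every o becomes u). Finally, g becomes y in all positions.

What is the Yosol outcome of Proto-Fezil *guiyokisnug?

Yosol: *guiyokisnug
  guiyokisnug → guiyohisnug   [unconditioned shift]
  guiyohisnug → guiyohisnuk   [final devoicing]
  guiyohisnuk (rule 3 does not apply)
  guiyohisnuk → guizohisnuk   [unconditioned shift]
  guizohisnuk → guizuhisnuk   [vowel merger]
  guizuhisnuk → yuizuhisnuk   [unconditioned shift]
  giving Yosol yuizuhisnuk.

yuizuhisnuk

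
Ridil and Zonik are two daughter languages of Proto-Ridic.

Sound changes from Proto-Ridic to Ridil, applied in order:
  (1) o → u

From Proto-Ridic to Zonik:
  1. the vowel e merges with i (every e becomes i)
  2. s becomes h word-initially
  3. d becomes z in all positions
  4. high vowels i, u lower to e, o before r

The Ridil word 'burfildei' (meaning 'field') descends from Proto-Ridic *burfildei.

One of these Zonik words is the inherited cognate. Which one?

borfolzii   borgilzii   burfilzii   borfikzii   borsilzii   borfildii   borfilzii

Zonik: *burfildei
  burfildei → burfildii   [vowel merger]
  burfildii (rule 2 does not apply)
  burfildii → burfilzii   [unconditioned shift]
  burfilzii → borfilzii   [pre-rhotic lowering]
  giving Zonik borfilzii.
Only 'borfilzii' matches the regular Zonik development of *burfildei.

borfilzii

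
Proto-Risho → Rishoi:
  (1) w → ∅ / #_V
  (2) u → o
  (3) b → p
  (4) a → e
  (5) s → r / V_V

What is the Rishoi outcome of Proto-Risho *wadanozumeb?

Rishoi: start from *wadanozumeb.
  rule 1 (glide loss): wadanozumeb → adanozumeb
  rule 2 (vowel merger): adanozumeb → adanozomeb
  rule 3 (unconditioned shift): adanozomeb → adanozomep
  rule 4 (vowel merger): adanozomep → edenozomep
  rule 5: no change — edenozomep
  ⇒ Rishoi edenozomep

edenozomep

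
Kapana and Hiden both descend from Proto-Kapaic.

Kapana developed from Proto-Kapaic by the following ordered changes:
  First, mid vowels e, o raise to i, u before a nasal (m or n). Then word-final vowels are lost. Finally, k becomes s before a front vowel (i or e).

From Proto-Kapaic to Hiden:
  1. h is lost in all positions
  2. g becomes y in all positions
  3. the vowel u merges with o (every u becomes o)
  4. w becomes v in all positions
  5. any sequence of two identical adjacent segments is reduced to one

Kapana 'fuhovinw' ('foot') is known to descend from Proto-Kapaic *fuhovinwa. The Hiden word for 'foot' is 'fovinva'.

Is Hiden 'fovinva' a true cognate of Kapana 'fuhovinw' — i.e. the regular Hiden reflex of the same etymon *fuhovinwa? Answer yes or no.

yes

Derive the expected Hiden reflex of *fuhovinwa:
Hiden: *fuhovinwa
  fuhovinwa → fuovinwa   [h-loss]
  fuovinwa (rule 2 does not apply)
  fuovinwa → foovinwa   [vowel merger]
  foovinwa → foovinva   [unconditioned shift]
  foovinva → fovinva   [degemination]
  giving Hiden fovinva.
Hiden 'fovinva' matches the regular reflex exactly, so the pair is cognate.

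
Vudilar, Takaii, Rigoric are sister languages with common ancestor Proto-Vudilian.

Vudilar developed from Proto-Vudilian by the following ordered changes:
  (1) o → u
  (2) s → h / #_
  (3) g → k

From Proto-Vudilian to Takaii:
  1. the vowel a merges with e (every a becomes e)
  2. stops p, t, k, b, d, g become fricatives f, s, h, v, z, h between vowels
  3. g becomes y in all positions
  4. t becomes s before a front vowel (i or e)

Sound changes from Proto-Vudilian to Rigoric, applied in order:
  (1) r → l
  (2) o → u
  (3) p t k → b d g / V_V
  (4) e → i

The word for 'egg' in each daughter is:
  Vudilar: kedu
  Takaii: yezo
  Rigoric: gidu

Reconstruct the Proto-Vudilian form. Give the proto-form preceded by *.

*gedo

Position 3: Vudilar has d, Takaii has z, Rigoric has d. Vudilar preserves d here (none of its changes turn any other segment into d), so the proto-segment is *d.
Position 4: Vudilar has u, Takaii has o, Rigoric has u. Takaii preserves o here (none of its changes turn any other segment into o), so the proto-segment is *o.
This points to *gedo. Verify forward in each daughter:
Vudilar: *gedo
  gedo → gedu   [vowel merger]
  gedu (rule 2 does not apply)
  gedu → kedu   [unconditioned shift]
  giving Vudilar kedu.
Takaii: start from *gedo.
  rule 1: no change — gedo
  rule 2 (intervocalic lenition): gedo → gezo
  rule 3 (unconditioned shift): gezo → yezo
  rule 4: no change — yezo
  ⇒ Takaii yezo
Rigoric: *gedo > gedu > gidu  (by vowel merger, vowel merger)
Only *gedo yields all of Vudilar kedu, Takaii yezo, Rigoric gidu.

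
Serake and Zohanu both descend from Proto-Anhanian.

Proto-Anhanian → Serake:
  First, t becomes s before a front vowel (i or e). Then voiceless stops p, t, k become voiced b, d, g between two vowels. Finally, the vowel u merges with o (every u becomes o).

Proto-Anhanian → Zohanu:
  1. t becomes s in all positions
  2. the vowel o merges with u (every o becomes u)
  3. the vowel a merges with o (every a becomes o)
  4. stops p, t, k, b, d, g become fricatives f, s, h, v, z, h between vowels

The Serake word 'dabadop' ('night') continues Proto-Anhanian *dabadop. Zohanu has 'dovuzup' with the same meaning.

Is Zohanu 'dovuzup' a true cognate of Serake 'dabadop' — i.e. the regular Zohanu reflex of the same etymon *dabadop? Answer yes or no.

Derive the expected Zohanu reflex of *dabadop:
Zohanu: start from *dabadop.
  rule 1: no change — dabadop
  rule 2 (vowel merger): dabadop → dabadup
  rule 3 (vowel merger): dabadup → dobodup
  rule 4 (intervocalic lenition): dobodup → dovozup
  ⇒ Zohanu dovozup
The regular Zohanu reflex would be 'dovozup', but the attested form is 'dovuzup'. The correspondence is irregular, so they are not cognates (the Zohanu form has a different source).

no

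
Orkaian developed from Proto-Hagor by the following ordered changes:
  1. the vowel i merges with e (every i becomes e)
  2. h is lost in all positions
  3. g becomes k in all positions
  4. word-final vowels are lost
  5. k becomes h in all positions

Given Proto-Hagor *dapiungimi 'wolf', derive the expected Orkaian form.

Orkaian: start from *dapiungimi.
  rule 1 (vowel merger): dapiungimi → dapeungeme
  rule 2: no change — dapeungeme
  rule 3 (unconditioned shift): dapeungeme → dapeunkeme
  rule 4 (apocope): dapeunkeme → dapeunkem
  rule 5 (unconditioned shift): dapeunkem → dapeunhem
  ⇒ Orkaian dapeunhem

dapeunhem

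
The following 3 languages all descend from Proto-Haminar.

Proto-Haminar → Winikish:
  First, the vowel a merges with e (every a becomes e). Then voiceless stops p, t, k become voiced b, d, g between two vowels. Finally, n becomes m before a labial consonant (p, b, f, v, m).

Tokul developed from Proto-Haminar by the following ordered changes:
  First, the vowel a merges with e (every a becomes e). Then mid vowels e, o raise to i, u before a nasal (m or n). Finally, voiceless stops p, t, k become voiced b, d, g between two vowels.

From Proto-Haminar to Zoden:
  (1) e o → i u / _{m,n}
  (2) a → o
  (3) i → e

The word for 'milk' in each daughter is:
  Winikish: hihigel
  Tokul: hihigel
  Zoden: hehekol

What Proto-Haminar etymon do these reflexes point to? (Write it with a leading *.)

Position 2: Winikish has i, Tokul has i, Zoden has e. Winikish preserves i here (none of its changes turn any other segment into i), so the proto-segment is *i.
Position 5: Winikish has g, Tokul has g, Zoden has k. Zoden preserves k here (none of its changes turn any other segment into k), so the proto-segment is *k.
This points to *hihikal. Verify forward in each daughter:
Winikish: *hihikal
  hihikal → hihikel   [vowel merger]
  hihikel → hihigel   [intervocalic voicing]
  hihigel (rule 3 does not apply)
  giving Winikish hihigel.
Tokul: start from *hihikal.
  rule 1 (vowel merger): hihikal → hihikel
  rule 2: no change — hihikel
  rule 3 (intervocalic voicing): hihikel → hihigel
  ⇒ Tokul hihigel
Zoden: start from *hihikal.
  rule 1: no change — hihikal
  rule 2 (vowel merger): hihikal → hihikol
  rule 3 (vowel merger): hihikol → hehekol
  ⇒ Zoden hehekol
*hihikal is the unique common source.

*hihikal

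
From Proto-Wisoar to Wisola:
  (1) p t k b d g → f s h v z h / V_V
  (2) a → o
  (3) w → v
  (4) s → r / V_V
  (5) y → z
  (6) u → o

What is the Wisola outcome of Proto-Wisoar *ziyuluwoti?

Wisola: *ziyuluwoti > ziyuluwosi > ziyuluvosi > ziyuluvori > zizuluvori > zizolovori  (by intervocalic lenition, unconditioned shift, rhotacism, unconditioned shift, vowel merger)

zizolovori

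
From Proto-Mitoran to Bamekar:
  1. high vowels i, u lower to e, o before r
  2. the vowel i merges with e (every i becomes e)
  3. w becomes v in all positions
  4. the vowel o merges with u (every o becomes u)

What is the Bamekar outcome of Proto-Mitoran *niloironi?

Bamekar: *niloironi
  niloironi → niloeroni   [pre-rhotic lowering]
  niloeroni → neloerone   [vowel merger]
  neloerone (rule 3 does not apply)
  neloerone → neluerune   [vowel merger]
  giving Bamekar neluerune.

neluerune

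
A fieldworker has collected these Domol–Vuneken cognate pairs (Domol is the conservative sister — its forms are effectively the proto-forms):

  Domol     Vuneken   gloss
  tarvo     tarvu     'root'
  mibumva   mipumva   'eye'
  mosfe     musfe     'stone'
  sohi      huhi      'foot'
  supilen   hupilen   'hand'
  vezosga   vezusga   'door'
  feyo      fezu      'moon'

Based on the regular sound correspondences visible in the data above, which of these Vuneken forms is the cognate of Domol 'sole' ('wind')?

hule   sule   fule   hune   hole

sohi ~ huhi — Domol s corresponds to Vuneken h word-initially before a back vowel.
mosfe ~ musfe, sohi ~ huhi — Domol o corresponds to Vuneken u after a consonant, before a consonant other than r, m, n, p, b, f, v.
Applying these to Domol 'sole':
  sole → hole   (s→h word-initially before a back vowel)
  hole → hule   (o→u after a consonant, before a consonant other than r, m, n, p, b, f, v)
So the Vuneken cognate is 'hule'.

hule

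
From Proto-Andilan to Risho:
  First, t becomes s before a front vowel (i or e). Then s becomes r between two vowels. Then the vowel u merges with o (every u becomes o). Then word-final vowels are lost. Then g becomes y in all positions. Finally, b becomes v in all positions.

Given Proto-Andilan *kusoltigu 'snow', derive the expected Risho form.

Risho: *kusoltigu > kusolsigu > kurolsigu > korolsigo > korolsig > korolsiy  (by palatalisation, rhotacism, vowel merger, apocope, unconditioned shift)

korolsiy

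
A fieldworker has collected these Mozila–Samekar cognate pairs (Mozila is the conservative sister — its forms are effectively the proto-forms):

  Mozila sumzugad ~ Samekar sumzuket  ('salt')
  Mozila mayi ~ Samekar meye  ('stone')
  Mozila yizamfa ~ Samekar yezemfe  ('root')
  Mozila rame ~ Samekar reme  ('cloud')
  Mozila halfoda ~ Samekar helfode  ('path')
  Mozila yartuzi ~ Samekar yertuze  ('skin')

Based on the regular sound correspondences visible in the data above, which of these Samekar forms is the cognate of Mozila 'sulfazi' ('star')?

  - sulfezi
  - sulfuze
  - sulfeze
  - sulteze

sumzugad ~ sumzuket, mayi ~ meye — Mozila a corresponds to Samekar e after a consonant, before a consonant other than r, m, n, p, b, f, v.
mayi ~ meye, yartuzi ~ yertuze — Mozila i corresponds to Samekar e word-finally.
Applying these to Mozila 'sulfazi':
  sulfazi → sulfezi   (a→e after a consonant, before a consonant other than r, m, n, p, b, f, v)
  sulfezi → sulfeze   (i→e word-finally)
So the Samekar cognate is 'sulfeze'.

sulfeze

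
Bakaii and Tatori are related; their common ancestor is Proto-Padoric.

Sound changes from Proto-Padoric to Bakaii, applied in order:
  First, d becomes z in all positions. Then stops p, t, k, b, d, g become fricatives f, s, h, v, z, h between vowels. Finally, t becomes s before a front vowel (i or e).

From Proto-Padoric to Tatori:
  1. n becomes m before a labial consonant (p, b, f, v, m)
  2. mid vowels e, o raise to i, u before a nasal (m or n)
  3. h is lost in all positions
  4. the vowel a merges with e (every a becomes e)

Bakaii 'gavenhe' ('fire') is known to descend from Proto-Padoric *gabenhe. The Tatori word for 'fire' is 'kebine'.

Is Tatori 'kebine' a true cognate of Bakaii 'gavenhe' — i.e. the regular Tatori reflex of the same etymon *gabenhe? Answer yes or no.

no

Derive the expected Tatori reflex of *gabenhe:
Tatori: *gabenhe
  gabenhe (rule 1 does not apply)
  gabenhe → gabinhe   [pre-nasal raising]
  gabinhe → gabine   [h-loss]
  gabine → gebine   [vowel merger]
  giving Tatori gebine.
The regular Tatori reflex would be 'gebine', but the attested form is 'kebine'. The correspondence is irregular, so they are not cognates (the Tatori form has a different source).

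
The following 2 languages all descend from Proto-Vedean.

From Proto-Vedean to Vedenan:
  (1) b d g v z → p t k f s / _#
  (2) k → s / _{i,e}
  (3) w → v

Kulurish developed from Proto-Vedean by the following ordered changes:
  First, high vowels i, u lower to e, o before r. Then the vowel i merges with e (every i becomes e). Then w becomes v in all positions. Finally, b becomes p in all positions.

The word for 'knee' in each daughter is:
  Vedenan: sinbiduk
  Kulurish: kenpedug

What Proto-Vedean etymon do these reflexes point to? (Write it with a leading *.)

Position 4: Vedenan has b, Kulurish has p. Vedenan preserves b here (none of its changes turn any other segment into b), so the proto-segment is *b.
Position 8: Vedenan has k, Kulurish has g. Kulurish preserves g here (none of its changes turn any other segment into g), so the proto-segment is *g.
Continuing position by position gives *kinbidug; check it forward:
Vedenan: start from *kinbidug.
  rule 1 (final devoicing): kinbidug → kinbiduk
  rule 2 (palatalisation): kinbiduk → sinbiduk
  rule 3: no change — sinbiduk
  ⇒ Vedenan sinbiduk
Kulurish: *kinbidug > kenbedug > kenpedug  (by vowel merger, unconditioned shift)
No other proto-form is consistent with every reflex, so the reconstruction is *kinbidug.

*kinbidug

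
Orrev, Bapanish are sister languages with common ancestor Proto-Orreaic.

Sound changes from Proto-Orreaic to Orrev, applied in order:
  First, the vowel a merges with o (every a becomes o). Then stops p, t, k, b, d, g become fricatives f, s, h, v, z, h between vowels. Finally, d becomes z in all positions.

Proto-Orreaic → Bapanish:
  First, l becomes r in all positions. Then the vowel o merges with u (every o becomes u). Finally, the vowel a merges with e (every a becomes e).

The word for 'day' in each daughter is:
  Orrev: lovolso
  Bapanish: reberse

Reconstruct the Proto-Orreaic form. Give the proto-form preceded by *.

Position 1: Orrev has l, Bapanish has r. Orrev preserves l here (none of its changes turn any other segment into l), so the proto-segment is *l.
Position 2: Orrev has o, Bapanish has e. Taking the neighbouring segments as reconstructed: Orrev o could go back to *a or *o; Bapanish e could go back to *a or *e — the one source consistent with every daughter is *a.
Continuing position by position gives *labalsa; check it forward:
Orrev: *labalsa
  labalsa → lobolso   [vowel merger]
  lobolso → lovolso   [intervocalic lenition]
  lovolso (rule 3 does not apply)
  giving Orrev lovolso.
Bapanish: *labalsa > rabarsa > reberse  (by unconditioned shift, vowel merger)
*labalsa is the unique common source.

*labalsa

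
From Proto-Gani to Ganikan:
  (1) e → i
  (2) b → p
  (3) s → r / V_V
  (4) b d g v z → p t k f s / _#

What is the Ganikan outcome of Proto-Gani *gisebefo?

giripifo

Ganikan: *gisebefo
  gisebefo → gisibifo   [vowel merger]
  gisibifo → gisipifo   [unconditioned shift]
  gisipifo → giripifo   [rhotacism]
  giripifo (rule 4 does not apply)
  giving Ganikan giripifo.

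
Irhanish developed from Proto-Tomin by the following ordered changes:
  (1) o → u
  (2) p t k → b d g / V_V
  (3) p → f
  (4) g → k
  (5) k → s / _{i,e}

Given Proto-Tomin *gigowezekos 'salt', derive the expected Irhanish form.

sikuwezekus

Irhanish: *gigowezekos > giguwezekus > giguwezegus > kikuwezekus > sikuwezekus  (by vowel merger, intervocalic voicing, unconditioned shift, palatalisation)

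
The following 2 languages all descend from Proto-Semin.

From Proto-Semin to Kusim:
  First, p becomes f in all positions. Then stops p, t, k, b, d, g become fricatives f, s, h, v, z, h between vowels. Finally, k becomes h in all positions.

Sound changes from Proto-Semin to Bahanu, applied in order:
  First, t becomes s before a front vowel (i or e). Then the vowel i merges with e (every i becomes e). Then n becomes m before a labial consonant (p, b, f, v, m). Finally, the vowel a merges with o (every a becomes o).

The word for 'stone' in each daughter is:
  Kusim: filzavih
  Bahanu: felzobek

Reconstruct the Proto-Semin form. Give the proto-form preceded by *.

Position 7: Kusim has i, Bahanu has e. Kusim preserves i here (none of its changes turn any other segment into i), so the proto-segment is *i.
Position 5: Kusim has a, Bahanu has o. Kusim preserves a here (none of its changes turn any other segment into a), so the proto-segment is *a.
This points to *filzabik. Verify forward in each daughter:
Kusim: *filzabik > filzavik > filzavih  (by intervocalic lenition, unconditioned shift)
Bahanu: *filzabik > felzabek > felzobek  (by vowel merger, vowel merger)
*filzabik is the unique common source.

*filzabik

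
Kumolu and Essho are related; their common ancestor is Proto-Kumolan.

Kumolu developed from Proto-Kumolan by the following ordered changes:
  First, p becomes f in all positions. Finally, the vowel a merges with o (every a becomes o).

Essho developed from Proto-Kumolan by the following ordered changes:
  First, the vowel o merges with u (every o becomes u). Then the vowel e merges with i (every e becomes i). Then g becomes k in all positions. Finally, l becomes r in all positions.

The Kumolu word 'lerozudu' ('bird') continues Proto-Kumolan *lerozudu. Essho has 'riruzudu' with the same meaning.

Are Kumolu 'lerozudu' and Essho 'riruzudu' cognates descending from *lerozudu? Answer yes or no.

yes

Derive the expected Essho reflex of *lerozudu:
Essho: *lerozudu
  lerozudu → leruzudu   [vowel merger]
  leruzudu → liruzudu   [vowel merger]
  liruzudu (rule 3 does not apply)
  liruzudu → riruzudu   [unconditioned shift]
  giving Essho riruzudu.
Essho 'riruzudu' matches the regular reflex exactly, so the pair is cognate.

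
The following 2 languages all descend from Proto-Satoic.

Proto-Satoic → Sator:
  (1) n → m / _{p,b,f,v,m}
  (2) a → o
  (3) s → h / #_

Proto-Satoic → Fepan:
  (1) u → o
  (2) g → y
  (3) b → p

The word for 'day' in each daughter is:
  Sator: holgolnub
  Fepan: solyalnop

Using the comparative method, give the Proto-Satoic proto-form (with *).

Position 5: Sator has o, Fepan has a. Fepan preserves a here (none of its changes turn any other segment into a), so the proto-segment is *a.
Position 1: Sator has h, Fepan has s. Fepan preserves s here (none of its changes turn any other segment into s), so the proto-segment is *s.
Position 9: Sator has b, Fepan has p. Sator preserves b here (none of its changes turn any other segment into b), so the proto-segment is *b.
This points to *solgalnub. Verify forward in each daughter:
Sator: *solgalnub > solgolnub > holgolnub  (by vowel merger, debuccalisation)
Fepan: *solgalnub > solgalnob > solyalnob > solyalnop  (by vowel merger, unconditioned shift, unconditioned shift)
*solgalnub is the unique common source.

*solgalnub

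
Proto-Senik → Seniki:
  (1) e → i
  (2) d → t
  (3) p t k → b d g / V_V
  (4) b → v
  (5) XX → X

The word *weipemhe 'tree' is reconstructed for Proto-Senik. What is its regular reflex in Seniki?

wivimhi

Seniki: *weipemhe
  weipemhe → wiipimhi   [vowel merger]
  wiipimhi (rule 2 does not apply)
  wiipimhi → wiibimhi   [intervocalic voicing]
  wiibimhi → wiivimhi   [unconditioned shift]
  wiivimhi → wivimhi   [degemination]
  giving Seniki wivimhi.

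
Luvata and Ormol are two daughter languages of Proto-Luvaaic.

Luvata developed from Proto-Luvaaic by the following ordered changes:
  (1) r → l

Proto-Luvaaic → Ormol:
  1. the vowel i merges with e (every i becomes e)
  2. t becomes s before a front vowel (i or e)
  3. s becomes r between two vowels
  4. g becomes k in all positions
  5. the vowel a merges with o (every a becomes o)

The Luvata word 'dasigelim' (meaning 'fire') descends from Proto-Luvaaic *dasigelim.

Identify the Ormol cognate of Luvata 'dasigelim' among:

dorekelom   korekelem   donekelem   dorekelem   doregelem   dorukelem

dorekelem

Ormol: start from *dasigelim.
  rule 1 (vowel merger): dasigelim → dasegelem
  rule 2: no change — dasegelem
  rule 3 (rhotacism): dasegelem → daregelem
  rule 4 (unconditioned shift): daregelem → darekelem
  rule 5 (vowel merger): darekelem → dorekelem
  ⇒ Ormol dorekelem
The other candidates each miss or misapply at least one Ormol change.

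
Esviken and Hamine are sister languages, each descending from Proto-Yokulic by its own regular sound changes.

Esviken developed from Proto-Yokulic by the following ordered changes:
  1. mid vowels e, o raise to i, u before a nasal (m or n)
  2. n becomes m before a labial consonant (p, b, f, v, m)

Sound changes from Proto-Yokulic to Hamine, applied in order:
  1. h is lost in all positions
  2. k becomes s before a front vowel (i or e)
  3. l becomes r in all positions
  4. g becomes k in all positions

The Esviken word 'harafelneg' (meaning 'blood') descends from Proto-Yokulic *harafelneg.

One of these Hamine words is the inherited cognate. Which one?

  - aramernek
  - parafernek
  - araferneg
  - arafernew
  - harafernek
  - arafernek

Hamine: *harafelneg
  harafelneg → arafelneg   [h-loss]
  arafelneg (rule 2 does not apply)
  arafelneg → araferneg   [unconditioned shift]
  araferneg → arafernek   [unconditioned shift]
  giving Hamine arafernek.
Among the options, 'arafernek' alone shows every Hamine change applied in order.

arafernek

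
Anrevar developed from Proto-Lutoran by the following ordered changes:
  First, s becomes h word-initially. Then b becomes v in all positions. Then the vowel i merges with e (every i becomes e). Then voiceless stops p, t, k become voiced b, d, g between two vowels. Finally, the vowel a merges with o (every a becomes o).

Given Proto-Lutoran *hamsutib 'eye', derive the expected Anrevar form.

homsudev

Anrevar: *hamsutib > hamsutiv > hamsutev > hamsudev > homsudev  (by unconditioned shift, vowel merger, intervocalic voicing, vowel merger)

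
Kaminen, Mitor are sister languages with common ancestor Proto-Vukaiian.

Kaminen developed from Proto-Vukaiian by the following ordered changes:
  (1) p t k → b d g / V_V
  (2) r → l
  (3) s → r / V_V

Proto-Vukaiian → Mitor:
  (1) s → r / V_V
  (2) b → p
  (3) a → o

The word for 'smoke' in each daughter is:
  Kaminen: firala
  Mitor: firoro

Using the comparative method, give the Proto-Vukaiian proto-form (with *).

*fisara

Position 4: Kaminen has a, Mitor has o. Kaminen preserves a here (none of its changes turn any other segment into a), so the proto-segment is *a.
Position 6: Kaminen has a, Mitor has o. Kaminen preserves a here (none of its changes turn any other segment into a), so the proto-segment is *a.
Position 5: Kaminen has l, Mitor has r. Taking the neighbouring segments as reconstructed: Kaminen l could go back to *l or *r; Mitor r could go back to *s or *r — the one source consistent with every daughter is *r.
Verify the candidate proto-form against each daughter:
Kaminen: *fisara > fisala > firala  (by unconditioned shift, rhotacism)
Mitor: *fisara > firara > firoro  (by rhotacism, vowel merger)
Only *fisara yields all of Kaminen firala, Mitor firoro.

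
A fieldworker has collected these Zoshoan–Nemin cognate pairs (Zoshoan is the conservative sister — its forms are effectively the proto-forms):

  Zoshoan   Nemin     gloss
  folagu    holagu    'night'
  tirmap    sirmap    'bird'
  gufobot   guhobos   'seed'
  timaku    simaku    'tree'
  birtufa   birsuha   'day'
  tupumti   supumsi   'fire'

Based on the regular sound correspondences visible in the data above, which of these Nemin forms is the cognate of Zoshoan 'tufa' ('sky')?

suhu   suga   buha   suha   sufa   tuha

tupumti ~ supumsi — Zoshoan t corresponds to Nemin s word-initially before a back vowel.
birtufa ~ birsuha — Zoshoan f corresponds to Nemin h between vowels (before a back vowel).
Applying these to Zoshoan 'tufa':
  tufa → sufa   (t→s word-initially before a back vowel)
  sufa → suha   (f→h between vowels (before a back vowel))
So the Nemin cognate is 'suha'.

suha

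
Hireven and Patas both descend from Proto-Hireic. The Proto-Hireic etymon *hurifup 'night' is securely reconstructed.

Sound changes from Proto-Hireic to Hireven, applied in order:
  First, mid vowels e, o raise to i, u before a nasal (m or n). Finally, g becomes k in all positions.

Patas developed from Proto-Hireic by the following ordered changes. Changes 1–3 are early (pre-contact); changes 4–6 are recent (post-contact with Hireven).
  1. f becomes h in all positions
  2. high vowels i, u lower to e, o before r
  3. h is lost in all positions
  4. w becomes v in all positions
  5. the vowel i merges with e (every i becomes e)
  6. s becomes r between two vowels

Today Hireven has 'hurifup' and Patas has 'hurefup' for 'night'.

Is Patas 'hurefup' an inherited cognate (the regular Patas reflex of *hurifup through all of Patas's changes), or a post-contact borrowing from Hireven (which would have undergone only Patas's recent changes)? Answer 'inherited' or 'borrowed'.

borrowed

If inherited, *hurifup would pass through all of Patas's changes:
Patas: *hurifup
  hurifup → hurihup   [unconditioned shift]
  hurihup → horihup   [pre-rhotic lowering]
  horihup → oriup   [h-loss]
  oriup (rule 4 does not apply)
  oriup → oreup   [vowel merger]
  oreup (rule 6 does not apply)
  giving Patas oreup.
If borrowed from Hireven 'hurifup' after the early changes, it would undergo only the recent ones:
  rule 4 (unconditioned shift): no change (hurifup)
  rule 5 (vowel merger): hurifup → hurefup
  rule 6 (rhotacism): no change (hurefup)
  ⇒ as a loan: hurefup
Patas 'hurefup' matches the loan outcome 'hurefup', not the inherited 'oreup' — it skipped the early Patas changes, so it was borrowed from Hireven.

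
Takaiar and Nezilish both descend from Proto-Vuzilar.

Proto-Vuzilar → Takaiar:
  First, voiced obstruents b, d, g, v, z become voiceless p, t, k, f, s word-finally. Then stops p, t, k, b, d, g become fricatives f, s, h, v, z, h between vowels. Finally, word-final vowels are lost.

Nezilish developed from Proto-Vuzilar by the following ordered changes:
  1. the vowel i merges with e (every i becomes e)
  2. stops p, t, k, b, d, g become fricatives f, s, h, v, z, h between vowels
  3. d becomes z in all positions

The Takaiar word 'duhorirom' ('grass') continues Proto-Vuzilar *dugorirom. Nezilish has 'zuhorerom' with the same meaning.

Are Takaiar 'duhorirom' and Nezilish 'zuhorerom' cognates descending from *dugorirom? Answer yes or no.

yes

Derive the expected Nezilish reflex of *dugorirom:
Nezilish: *dugorirom
  dugorirom → dugorerom   [vowel merger]
  dugorerom → duhorerom   [intervocalic lenition]
  duhorerom → zuhorerom   [unconditioned shift]
  giving Nezilish zuhorerom.
Nezilish 'zuhorerom' matches the regular reflex exactly, so the pair is cognate.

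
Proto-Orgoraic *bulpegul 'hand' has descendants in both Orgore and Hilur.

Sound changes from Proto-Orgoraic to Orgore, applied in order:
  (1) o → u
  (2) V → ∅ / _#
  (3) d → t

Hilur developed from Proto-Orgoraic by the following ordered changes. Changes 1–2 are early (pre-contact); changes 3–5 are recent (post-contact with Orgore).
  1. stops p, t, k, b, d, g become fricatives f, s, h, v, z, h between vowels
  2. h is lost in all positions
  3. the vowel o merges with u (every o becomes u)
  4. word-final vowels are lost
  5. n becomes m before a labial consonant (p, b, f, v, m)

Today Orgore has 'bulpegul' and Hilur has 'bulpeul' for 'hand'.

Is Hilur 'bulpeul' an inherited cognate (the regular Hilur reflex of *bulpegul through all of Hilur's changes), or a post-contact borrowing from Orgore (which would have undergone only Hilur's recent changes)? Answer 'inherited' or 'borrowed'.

inherited

If inherited, *bulpegul would pass through all of Hilur's changes:
Hilur: start from *bulpegul.
  rule 1 (intervocalic lenition): bulpegul → bulpehul
  rule 2 (h-loss): bulpehul → bulpeul
  rule 3: no change — bulpeul
  rule 4: no change — bulpeul
  rule 5: no change — bulpeul
  ⇒ Hilur bulpeul
If borrowed from Orgore 'bulpegul' after the early changes, it would undergo only the recent ones:
  rule 3 (vowel merger): no change (bulpegul)
  rule 4 (apocope): no change (bulpegul)
  rule 5 (nasal place assimilation): no change (bulpegul)
  ⇒ as a loan: bulpegul
Hilur 'bulpeul' matches the inherited outcome exactly, so it is an inherited cognate, not a loan.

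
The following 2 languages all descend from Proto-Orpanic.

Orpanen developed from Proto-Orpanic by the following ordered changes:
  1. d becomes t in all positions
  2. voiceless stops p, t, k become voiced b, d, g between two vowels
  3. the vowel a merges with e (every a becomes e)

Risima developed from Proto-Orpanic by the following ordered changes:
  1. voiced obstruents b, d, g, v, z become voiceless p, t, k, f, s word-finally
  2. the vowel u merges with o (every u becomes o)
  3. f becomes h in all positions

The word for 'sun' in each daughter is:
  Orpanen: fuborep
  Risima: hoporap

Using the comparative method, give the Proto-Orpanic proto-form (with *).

Position 6: Orpanen has e, Risima has a. Risima preserves a here (none of its changes turn any other segment into a), so the proto-segment is *a.
Position 1: Orpanen has f, Risima has h. Orpanen preserves f here (none of its changes turn any other segment into f), so the proto-segment is *f.
Position 3: Orpanen has b, Risima has p. Taking the neighbouring segments as reconstructed: Orpanen b could go back to *p or *b; Risima p can only go back to *p — the one source consistent with every daughter is *p.
Continuing position by position gives *fuporap; check it forward:
Orpanen: *fuporap > fuborap > fuborep  (by intervocalic voicing, vowel merger)
Risima: start from *fuporap.
  rule 1: no change — fuporap
  rule 2 (vowel merger): fuporap → foporap
  rule 3 (unconditioned shift): foporap → hoporap
  ⇒ Risima hoporap
No other proto-form is consistent with every reflex, so the reconstruction is *fuporap.

*fuporap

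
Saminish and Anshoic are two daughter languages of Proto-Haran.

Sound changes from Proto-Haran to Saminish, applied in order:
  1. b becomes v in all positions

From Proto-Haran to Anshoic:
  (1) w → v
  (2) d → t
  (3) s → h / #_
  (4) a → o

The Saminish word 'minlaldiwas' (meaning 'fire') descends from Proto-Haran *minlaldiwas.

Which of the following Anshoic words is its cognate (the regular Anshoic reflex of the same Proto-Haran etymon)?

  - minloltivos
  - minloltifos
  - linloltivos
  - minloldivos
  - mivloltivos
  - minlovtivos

Anshoic: start from *minlaldiwas.
  rule 1 (unconditioned shift): minlaldiwas → minlaldivas
  rule 2 (unconditioned shift): minlaldivas → minlaltivas
  rule 3: no change — minlaltivas
  rule 4 (vowel merger): minlaltivas → minloltivos
  ⇒ Anshoic minloltivos
The other candidates each miss or misapply at least one Anshoic change.

minloltivos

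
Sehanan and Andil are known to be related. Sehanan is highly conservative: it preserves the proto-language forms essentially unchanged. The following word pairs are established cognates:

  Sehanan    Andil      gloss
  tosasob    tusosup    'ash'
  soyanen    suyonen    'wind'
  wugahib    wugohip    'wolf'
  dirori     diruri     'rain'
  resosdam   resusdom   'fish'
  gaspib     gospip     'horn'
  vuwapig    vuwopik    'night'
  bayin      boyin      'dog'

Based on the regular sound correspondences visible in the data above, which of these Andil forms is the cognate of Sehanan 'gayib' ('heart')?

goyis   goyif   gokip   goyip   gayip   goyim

tosasob ~ tusosup, wugahib ~ wugohip — Sehanan a corresponds to Andil o after a consonant, before a consonant other than r, m, n, p, b, f, v.
tosasob ~ tusosup, wugahib ~ wugohip — Sehanan b corresponds to Andil p word-finally.
Applying these to Sehanan 'gayib':
  gayib → goyib   (a→o after a consonant, before a consonant other than r, m, n, p, b, f, v)
  goyib → goyip   (b→p word-finally)
So the Andil cognate is 'goyip'.

goyip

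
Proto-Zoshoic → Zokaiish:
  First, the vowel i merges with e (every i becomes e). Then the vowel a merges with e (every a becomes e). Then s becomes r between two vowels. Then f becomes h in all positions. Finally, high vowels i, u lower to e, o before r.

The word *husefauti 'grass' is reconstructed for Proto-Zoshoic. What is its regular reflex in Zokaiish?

Zokaiish: *husefauti
  husefauti → husefaute   [vowel merger]
  husefaute → husefeute   [vowel merger]
  husefeute → hurefeute   [rhotacism]
  hurefeute → hureheute   [unconditioned shift]
  hureheute → horeheute   [pre-rhotic lowering]
  giving Zokaiish horeheute.

horeheute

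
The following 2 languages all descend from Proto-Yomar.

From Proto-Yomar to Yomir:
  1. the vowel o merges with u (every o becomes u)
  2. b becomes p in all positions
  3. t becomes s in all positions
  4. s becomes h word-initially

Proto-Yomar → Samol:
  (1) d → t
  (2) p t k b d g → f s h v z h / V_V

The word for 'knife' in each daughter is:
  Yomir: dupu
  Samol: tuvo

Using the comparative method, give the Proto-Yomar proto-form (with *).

*dubo

Position 4: Yomir has u, Samol has o. Samol preserves o here (none of its changes turn any other segment into o), so the proto-segment is *o.
Position 3: Yomir has p, Samol has v. Taking the neighbouring segments as reconstructed: Yomir p could go back to *p or *b; Samol v could go back to *b or *v — the one source consistent with every daughter is *b.
Verify the candidate proto-form against each daughter:
Yomir: *dubo
  dubo → dubu   [vowel merger]
  dubu → dupu   [unconditioned shift]
  dupu (rule 3 does not apply)
  dupu (rule 4 does not apply)
  giving Yomir dupu.
Samol: start from *dubo.
  rule 1 (unconditioned shift): dubo → tubo
  rule 2 (intervocalic lenition): tubo → tuvo
  ⇒ Samol tuvo
No other proto-form is consistent with every reflex, so the reconstruction is *dubo.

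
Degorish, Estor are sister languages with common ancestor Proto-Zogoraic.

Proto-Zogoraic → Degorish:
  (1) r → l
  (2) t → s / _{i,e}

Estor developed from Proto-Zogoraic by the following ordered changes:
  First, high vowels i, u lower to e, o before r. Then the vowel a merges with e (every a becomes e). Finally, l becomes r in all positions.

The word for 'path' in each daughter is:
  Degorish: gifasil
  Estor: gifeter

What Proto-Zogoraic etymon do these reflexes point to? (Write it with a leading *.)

Position 5: Degorish has s, Estor has t. Estor preserves t here (none of its changes turn any other segment into t), so the proto-segment is *t.
Position 4: Degorish has a, Estor has e. Degorish preserves a here (none of its changes turn any other segment into a), so the proto-segment is *a.
Verify the candidate proto-form against each daughter:
Degorish: *gifatir > gifatil > gifasil  (by unconditioned shift, palatalisation)
Estor: *gifatir
  gifatir → gifater   [pre-rhotic lowering]
  gifater → gifeter   [vowel merger]
  gifeter (rule 3 does not apply)
  giving Estor gifeter.
Only *gifatir yields all of Degorish gifasil, Estor gifeter.

*gifatir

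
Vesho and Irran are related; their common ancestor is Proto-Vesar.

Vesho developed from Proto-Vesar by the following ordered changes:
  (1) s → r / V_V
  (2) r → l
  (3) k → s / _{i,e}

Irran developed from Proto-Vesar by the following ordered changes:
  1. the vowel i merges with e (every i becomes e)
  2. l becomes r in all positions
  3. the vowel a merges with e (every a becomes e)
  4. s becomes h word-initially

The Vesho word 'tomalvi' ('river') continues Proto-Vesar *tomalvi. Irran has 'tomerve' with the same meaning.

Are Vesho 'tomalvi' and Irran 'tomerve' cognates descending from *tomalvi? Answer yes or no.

yes

Derive the expected Irran reflex of *tomalvi:
Irran: *tomalvi
  tomalvi → tomalve   [vowel merger]
  tomalve → tomarve   [unconditioned shift]
  tomarve → tomerve   [vowel merger]
  tomerve (rule 4 does not apply)
  giving Irran tomerve.
Irran 'tomerve' matches the regular reflex exactly, so the pair is cognate.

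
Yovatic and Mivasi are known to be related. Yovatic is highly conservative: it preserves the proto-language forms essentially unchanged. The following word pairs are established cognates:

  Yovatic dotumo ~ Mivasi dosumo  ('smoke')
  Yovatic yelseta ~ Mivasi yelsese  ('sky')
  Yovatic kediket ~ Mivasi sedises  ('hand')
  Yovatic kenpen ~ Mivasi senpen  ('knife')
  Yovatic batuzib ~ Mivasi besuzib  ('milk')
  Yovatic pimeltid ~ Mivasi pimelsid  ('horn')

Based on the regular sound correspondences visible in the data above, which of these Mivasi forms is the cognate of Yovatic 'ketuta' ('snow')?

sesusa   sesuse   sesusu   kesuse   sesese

kediket ~ sedises, kenpen ~ senpen — Yovatic k corresponds to Mivasi s word-initially before a front vowel.
dotumo ~ dosumo, batuzib ~ besuzib — Yovatic t corresponds to Mivasi s between vowels (before a back vowel).
yelseta ~ yelsese — Yovatic t corresponds to Mivasi s between vowels (before a back vowel).
yelseta ~ yelsese — Yovatic a corresponds to Mivasi e word-finally.
Applying these to Yovatic 'ketuta':
  ketuta → setuta   (k→s word-initially before a front vowel)
  setuta → sesuta   (t→s between vowels (before a back vowel))
  sesuta → sesusa   (t→s between vowels (before a back vowel))
  sesusa → sesuse   (a→e word-finally)
So the Mivasi cognate is 'sesuse'.

sesuse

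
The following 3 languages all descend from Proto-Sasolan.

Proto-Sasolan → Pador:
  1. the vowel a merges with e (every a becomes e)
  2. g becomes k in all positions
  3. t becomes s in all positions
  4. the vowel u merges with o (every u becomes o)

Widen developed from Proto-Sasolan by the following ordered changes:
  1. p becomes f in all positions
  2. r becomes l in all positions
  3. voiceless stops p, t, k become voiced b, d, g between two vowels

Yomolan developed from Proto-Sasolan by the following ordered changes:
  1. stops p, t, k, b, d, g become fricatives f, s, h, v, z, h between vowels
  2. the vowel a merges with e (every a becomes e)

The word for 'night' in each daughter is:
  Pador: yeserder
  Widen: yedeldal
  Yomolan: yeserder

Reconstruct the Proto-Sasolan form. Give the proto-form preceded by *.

Position 3: Pador has s, Widen has d, Yomolan has s. Taking the neighbouring segments as reconstructed: Pador s could go back to *t or *s; Widen d could go back to *t or *d; Yomolan s could go back to *t or *s — the one source consistent with every daughter is *t.
Position 7: Pador has e, Widen has a, Yomolan has e. Widen preserves a here (none of its changes turn any other segment into a), so the proto-segment is *a.
This points to *yeterdar. Verify forward in each daughter:
Pador: *yeterdar
  yeterdar → yeterder   [vowel merger]
  yeterder (rule 2 does not apply)
  yeterder → yeserder   [unconditioned shift]
  yeserder (rule 4 does not apply)
  giving Pador yeserder.
Widen: *yeterdar > yeteldal > yedeldal  (by unconditioned shift, intervocalic voicing)
Yomolan: *yeterdar > yeserdar > yeserder  (by intervocalic lenition, vowel merger)
Only *yeterdar yields all of Pador yeserder, Widen yedeldal, Yomolan yeserder.

*yeterdar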